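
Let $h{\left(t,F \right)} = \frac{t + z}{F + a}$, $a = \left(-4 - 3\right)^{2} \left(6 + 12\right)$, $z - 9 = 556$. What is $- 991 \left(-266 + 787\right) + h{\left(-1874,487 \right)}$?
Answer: $- \frac{706831068}{1369} \approx -5.1631 \cdot 10^{5}$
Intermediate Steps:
$z = 565$ ($z = 9 + 556 = 565$)
$a = 882$ ($a = \left(-7\right)^{2} \cdot 18 = 49 \cdot 18 = 882$)
$h{\left(t,F \right)} = \frac{565 + t}{882 + F}$ ($h{\left(t,F \right)} = \frac{t + 565}{F + 882} = \frac{565 + t}{882 + F}$)
$- 991 \left(-266 + 787\right) + h{\left(-1874,487 \right)} = - 991 \left(-266 + 787\right) + \frac{565 - 1874}{882 + 487} = \left(-991\right) 521 + \frac{1}{1369} \left(-1309\right) = -516311 + \frac{1}{1369} \left(-1309\right) = -516311 - \frac{1309}{1369} = - \frac{706831068}{1369}$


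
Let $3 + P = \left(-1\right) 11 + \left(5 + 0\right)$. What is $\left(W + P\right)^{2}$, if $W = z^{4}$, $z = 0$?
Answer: $81$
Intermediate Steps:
$W = 0$ ($W = 0^{4} = 0$)
$P = -9$ ($P = -3 + \left(\left(-1\right) 11 + \left(5 + 0\right)\right) = -3 + \left(-11 + 5\right) = -3 - 6 = -9$)
$\left(W + P\right)^{2} = \left(0 - 9\right)^{2} = \left(-9\right)^{2} = 81$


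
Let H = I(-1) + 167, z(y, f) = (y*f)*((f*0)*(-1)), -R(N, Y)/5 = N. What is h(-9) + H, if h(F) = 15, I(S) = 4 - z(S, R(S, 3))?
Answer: 186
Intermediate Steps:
R(N, Y) = -5*N
z(y, f) = 0 (z(y, f) = (f*y)*(0*(-1)) = (f*y)*0 = 0)
I(S) = 4 (I(S) = 4 - 1*0 = 4 + 0 = 4)
H = 171 (H = 4 + 167 = 171)
h(-9) + H = 15 + 171 = 186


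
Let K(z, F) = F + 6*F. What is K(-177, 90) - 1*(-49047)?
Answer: 49677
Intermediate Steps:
K(z, F) = 7*F
K(-177, 90) - 1*(-49047) = 7*90 - 1*(-49047) = 630 + 49047 = 49677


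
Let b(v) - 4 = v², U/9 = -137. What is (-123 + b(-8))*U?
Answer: 67815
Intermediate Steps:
U = -1233 (U = 9*(-137) = -1233)
b(v) = 4 + v²
(-123 + b(-8))*U = (-123 + (4 + (-8)²))*(-1233) = (-123 + (4 + 64))*(-1233) = (-123 + 68)*(-1233) = -55*(-1233) = 67815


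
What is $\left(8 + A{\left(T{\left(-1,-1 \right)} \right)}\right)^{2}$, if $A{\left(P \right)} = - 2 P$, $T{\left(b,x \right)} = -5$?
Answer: $324$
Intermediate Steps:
$\left(8 + A{\left(T{\left(-1,-1 \right)} \right)}\right)^{2} = \left(8 - -10\right)^{2} = \left(8 + 10\right)^{2} = 18^{2} = 324$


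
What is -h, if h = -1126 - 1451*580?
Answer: 842706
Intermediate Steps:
h = -842706 (h = -1126 - 841580 = -842706)
-h = -1*(-842706) = 842706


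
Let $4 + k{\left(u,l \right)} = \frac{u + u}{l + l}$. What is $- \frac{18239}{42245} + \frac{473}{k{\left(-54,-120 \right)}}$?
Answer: $- \frac{5646939}{42245} \approx -133.67$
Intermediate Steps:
$k{\left(u,l \right)} = -4 + \frac{u}{l}$ ($k{\left(u,l \right)} = -4 + \frac{u + u}{l + l} = -4 + \frac{2 u}{2 l} = -4 + 2 u \frac{1}{2 l} = -4 + \frac{u}{l}$)
$- \frac{18239}{42245} + \frac{473}{k{\left(-54,-120 \right)}} = - \frac{18239}{42245} + \frac{473}{-4 - \frac{54}{-120}} = \left(-18239\right) \frac{1}{42245} + \frac{473}{-4 - - \frac{9}{20}} = - \frac{18239}{42245} + \frac{473}{-4 + \frac{9}{20}} = - \frac{18239}{42245} + \frac{473}{- \frac{71}{20}} = - \frac{18239}{42245} + 473 \left(- \frac{20}{71}\right) = - \frac{18239}{42245} - \frac{9460}{71} = - \frac{5646939}{42245}$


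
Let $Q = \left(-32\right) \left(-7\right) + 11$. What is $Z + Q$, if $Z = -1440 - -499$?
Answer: $-706$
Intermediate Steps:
$Q = 235$ ($Q = 224 + 11 = 235$)
$Z = -941$ ($Z = -1440 + 499 = -941$)
$Z + Q = -941 + 235 = -706$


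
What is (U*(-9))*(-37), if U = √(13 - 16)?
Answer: 333*I*√3 ≈ 576.77*I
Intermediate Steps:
U = I*√3 (U = √(-3) = I*√3 ≈ 1.732*I)
(U*(-9))*(-37) = ((I*√3)*(-9))*(-37) = -9*I*√3*(-37) = 333*I*√3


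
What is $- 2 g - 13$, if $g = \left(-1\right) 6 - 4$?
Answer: $7$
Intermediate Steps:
$g = -10$ ($g = -6 - 4 = -10$)
$- 2 g - 13 = \left(-2\right) \left(-10\right) - 13 = 20 - 13 = 7$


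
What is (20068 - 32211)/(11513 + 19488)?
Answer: -12143/31001 ≈ -0.39170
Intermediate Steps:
(20068 - 32211)/(11513 + 19488) = -12143/31001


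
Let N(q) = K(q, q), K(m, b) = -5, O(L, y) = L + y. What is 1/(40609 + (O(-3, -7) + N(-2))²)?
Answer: 1/40834 ≈ 2.4489e-5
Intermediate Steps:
N(q) = -5
1/(40609 + (O(-3, -7) + N(-2))²) = 1/(40609 + ((-3 - 7) - 5)²) = 1/(40609 + (-10 - 5)²) = 1/(40609 + (-15)²) = 1/(40609 + 225) = 1/40834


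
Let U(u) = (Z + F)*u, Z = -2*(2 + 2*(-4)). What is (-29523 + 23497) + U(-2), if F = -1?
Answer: -6048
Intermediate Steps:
Z = 12 (Z = -2*(2 - 8) = -2*(-6) = 12)
U(u) = 11*u (U(u) = (12 - 1)*u = 11*u)
(-29523 + 23497) + U(-2) = (-29523 + 23497) + 11*(-2) = -6026 - 22 = -6048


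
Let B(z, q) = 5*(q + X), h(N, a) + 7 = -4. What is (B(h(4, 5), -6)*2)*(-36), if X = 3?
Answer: 1080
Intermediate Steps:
h(N, a) = -11 (h(N, a) = -7 - 4 = -11)
B(z, q) = 15 + 5*q (B(z, q) = 5*(q + 3) = 5*(3 + q) = 15 + 5*q)
(B(h(4, 5), -6)*2)*(-36) = ((15 + 5*(-6))*2)*(-36) = ((15 - 30)*2)*(-36) = -15*2*(-36) = -30*(-36) = 1080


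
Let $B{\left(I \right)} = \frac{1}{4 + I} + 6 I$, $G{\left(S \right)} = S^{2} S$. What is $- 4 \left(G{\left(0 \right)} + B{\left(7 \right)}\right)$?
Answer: $- \frac{1852}{11} \approx -168.36$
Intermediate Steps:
$G{\left(S \right)} = S^{3}$
$- 4 \left(G{\left(0 \right)} + B{\left(7 \right)}\right) = - 4 \left(0^{3} + \frac{1 + 6 \cdot 7^{2} + 24 \cdot 7}{4 + 7}\right) = - 4 \left(0 + \frac{1 + 6 \cdot 49 + 168}{11}\right) = - 4 \left(0 + \frac{1 + 294 + 168}{11}\right) = - 4 \left(0 + \frac{1}{11} \cdot 463\right) = - 4 \left(0 + \frac{463}{11}\right) = \left(-4\right) \frac{463}{11} = - \frac{1852}{11}$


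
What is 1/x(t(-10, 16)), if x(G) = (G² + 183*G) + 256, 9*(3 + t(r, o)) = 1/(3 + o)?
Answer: -29241/8274176 ≈ -0.0035340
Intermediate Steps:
t(r, o) = -3 + 1/(9*(3 + o))
x(G) = 256 + G² + 183*G
1/x(t(-10, 16)) = 1/(256 + ((-80 - 27*16)/(9*(3 + 16)))² + 183*((-80 - 27*16)/(9*(3 + 16)))) = 1/(256 + ((⅑)*(-80 - 432)/19)² + 183*((⅑)*(-80 - 432)/19)) = 1/(256 + ((⅑)*(1/19)*(-512))² + 183*((⅑)*(1/19)*(-512))) = 1/(256 + (-512/171)² + 183*(-512/171)) = 1/(256 + 262144/29241 - 31232/57) = 1/(-8274176/29241) = -29241/8274176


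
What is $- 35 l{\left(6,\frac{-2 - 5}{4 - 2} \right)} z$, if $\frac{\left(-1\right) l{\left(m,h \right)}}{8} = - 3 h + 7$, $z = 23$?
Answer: $112700$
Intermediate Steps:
$l{\left(m,h \right)} = -56 + 24 h$ ($l{\left(m,h \right)} = - 8 \left(- 3 h + 7\right) = - 8 \left(7 - 3 h\right) = -56 + 24 h$)
$- 35 l{\left(6,\frac{-2 - 5}{4 - 2} \right)} z = - 35 \left(-56 + 24 \frac{-2 - 5}{4 - 2}\right) 23 = - 35 \left(-56 + 24 \left(- \frac{7}{2}\right)\right) 23 = - 35 \left(-56 - 84\right) 23 = \left(-35\right) \left(-140\right) 23 = 4900 \cdot 23 = 112700$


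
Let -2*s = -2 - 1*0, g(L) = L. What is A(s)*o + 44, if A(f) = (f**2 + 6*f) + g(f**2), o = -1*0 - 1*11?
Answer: -44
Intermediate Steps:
o = -11 (o = 0 - 11 = -11)
s = 1 (s = -(-2 - 1*0)/2 = -(-2 + 0)/2 = -1/2*(-2) = 1)
A(f) = 2*f**2 + 6*f (A(f) = (f**2 + 6*f) + f**2 = 2*f**2 + 6*f)
A(s)*o + 44 = (2*1*(3 + 1))*(-11) + 44 = (2*1*4)*(-11) + 44 = 8*(-11) + 44 = -88 + 44 = -44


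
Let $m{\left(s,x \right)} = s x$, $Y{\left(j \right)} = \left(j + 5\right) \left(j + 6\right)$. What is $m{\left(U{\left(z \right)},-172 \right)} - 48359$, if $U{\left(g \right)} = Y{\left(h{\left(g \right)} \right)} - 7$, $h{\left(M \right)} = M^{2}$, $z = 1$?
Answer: $-54379$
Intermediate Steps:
$Y{\left(j \right)} = \left(5 + j\right) \left(6 + j\right)$
$U{\left(g \right)} = 23 + g^{4} + 11 g^{2}$ ($U{\left(g \right)} = \left(30 + \left(g^{2}\right)^{2} + 11 g^{2}\right) - 7 = \left(30 + g^{4} + 11 g^{2}\right) - 7 = 23 + g^{4} + 11 g^{2}$)
$m{\left(U{\left(z \right)},-172 \right)} - 48359 = \left(23 + 1^{4} + 11 \cdot 1^{2}\right) \left(-172\right) - 48359 = \left(23 + 1 + 11 \cdot 1\right) \left(-172\right) - 48359 = \left(23 + 1 + 11\right) \left(-172\right) - 48359 = 35 \left(-172\right) - 48359 = -6020 - 48359 = -54379$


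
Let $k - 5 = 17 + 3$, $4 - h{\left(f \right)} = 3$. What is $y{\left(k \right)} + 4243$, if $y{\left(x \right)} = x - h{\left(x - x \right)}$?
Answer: $4267$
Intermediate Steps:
$h{\left(f \right)} = 1$ ($h{\left(f \right)} = 4 - 3 = 1$)
$k = 25$ ($k = 5 + \left(17 + 3\right) = 5 + 20 = 25$)
$y{\left(x \right)} = -1 + x$ ($y{\left(x \right)} = x - 1 = -1 + x$)
$y{\left(k \right)} + 4243 = \left(-1 + 25\right) + 4243 = 24 + 4243 = 4267$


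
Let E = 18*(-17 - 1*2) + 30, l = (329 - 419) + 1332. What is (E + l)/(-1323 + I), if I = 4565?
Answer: 465/1621 ≈ 0.28686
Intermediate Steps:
l = 1242 (l = -90 + 1332 = 1242)
E = -312 (E = 18*(-17 - 2) + 30 = 18*(-19) + 30 = -342 + 30 = -312)
(E + l)/(-1323 + I) = (-312 + 1242)/(-1323 + 4565) = 930/3242 = 930*(1/3242) = 465/1621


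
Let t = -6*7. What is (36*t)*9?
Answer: -13608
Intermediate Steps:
t = -42
(36*t)*9 = (36*(-42))*9 = -1512*9 = -13608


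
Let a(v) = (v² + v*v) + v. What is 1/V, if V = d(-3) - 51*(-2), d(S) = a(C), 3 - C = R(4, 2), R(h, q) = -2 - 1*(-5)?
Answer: 1/102 ≈ 0.0098039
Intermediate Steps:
R(h, q) = 3 (R(h, q) = -2 + 5 = 3)
C = 0 (C = 3 - 1*3 = 3 - 3 = 0)
a(v) = v + 2*v² (a(v) = (v² + v²) + v = 2*v² + v = v + 2*v²)
d(S) = 0 (d(S) = 0*(1 + 2*0) = 0*(1 + 0) = 0*1 = 0)
V = 102 (V = 0 - 51*(-2) = 0 + 102 = 102)
1/V = 1/102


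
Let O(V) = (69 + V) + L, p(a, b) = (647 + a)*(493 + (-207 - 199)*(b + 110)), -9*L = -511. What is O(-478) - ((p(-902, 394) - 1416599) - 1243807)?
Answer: -444540161/9 ≈ -4.9393e+7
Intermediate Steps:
L = 511/9 (L = -1/9*(-511) = 511/9 ≈ 56.778)
p(a, b) = (-44167 - 406*b)*(647 + a) (p(a, b) = (647 + a)*(493 - 406*(110 + b)) = (647 + a)*(493 + (-44660 - 406*b)) = (647 + a)*(-44167 - 406*b) = (-44167 - 406*b)*(647 + a))
O(V) = 1132/9 + V (O(V) = (69 + V) + 511/9 = 1132/9 + V)
O(-478) - ((p(-902, 394) - 1416599) - 1243807) = (1132/9 - 478) - (((-28576049 - 262682*394 - 44167*(-902) - 406*(-902)*394) - 1416599) - 1243807) = -3170/9 - (((-28576049 - 103496708 + 39838634 + 144287528) - 1416599) - 1243807) = -3170/9 - ((52053405 - 1416599) - 1243807) = -3170/9 - (50636806 - 1243807) = -3170/9 - 1*49392999 = -3170/9 - 49392999 = -444540161/9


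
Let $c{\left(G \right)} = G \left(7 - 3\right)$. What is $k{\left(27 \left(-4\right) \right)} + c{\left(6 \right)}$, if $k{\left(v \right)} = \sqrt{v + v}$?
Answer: $24 + 6 i \sqrt{6} \approx 24.0 + 14.697 i$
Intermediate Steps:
$c{\left(G \right)} = 4 G$ ($c{\left(G \right)} = G 4 = 4 G$)
$k{\left(v \right)} = \sqrt{2} \sqrt{v}$ ($k{\left(v \right)} = \sqrt{2 v} = \sqrt{2} \sqrt{v}$)
$k{\left(27 \left(-4\right) \right)} + c{\left(6 \right)} = \sqrt{2} \sqrt{27 \left(-4\right)} + 4 \cdot 6 = \sqrt{2} \sqrt{-108} + 24 = \sqrt{2} \cdot 6 i \sqrt{3} + 24 = 6 i \sqrt{6} + 24 = 24 + 6 i \sqrt{6}$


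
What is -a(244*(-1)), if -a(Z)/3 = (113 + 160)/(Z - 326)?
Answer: -273/190 ≈ -1.4368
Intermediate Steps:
a(Z) = -819/(-326 + Z) (a(Z) = -3*(113 + 160)/(Z - 326) = -819/(-326 + Z))
-a(244*(-1)) = -(-819)/(-326 + 244*(-1)) = -(-819)/(-326 - 244) = -(-819)/(-570) = -(-819)*(-1)/570 = -1*273/190 = -273/190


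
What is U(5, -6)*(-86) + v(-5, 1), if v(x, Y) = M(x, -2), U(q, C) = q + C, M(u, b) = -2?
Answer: 84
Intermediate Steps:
U(q, C) = C + q
v(x, Y) = -2
U(5, -6)*(-86) + v(-5, 1) = (-6 + 5)*(-86) - 2 = -1*(-86) - 2 = 86 - 2 = 84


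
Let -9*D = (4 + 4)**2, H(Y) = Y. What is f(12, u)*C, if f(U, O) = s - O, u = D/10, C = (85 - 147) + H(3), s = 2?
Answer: -7198/45 ≈ -159.96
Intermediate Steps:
D = -64/9 (D = -(4 + 4)**2/9 = -1/9*8**2 = -1/9*64 = -64/9 ≈ -7.1111)
C = -59 (C = (85 - 147) + 3 = -62 + 3 = -59)
u = -32/45 (u = -64/9/10 = -64/9*1/10 = -32/45 ≈ -0.71111)
f(U, O) = 2 - O
f(12, u)*C = (2 - 1*(-32/45))*(-59) = (2 + 32/45)*(-59) = (122/45)*(-59) = -7198/45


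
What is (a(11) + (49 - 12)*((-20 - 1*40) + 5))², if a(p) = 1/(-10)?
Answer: 414163201/100 ≈ 4.1416e+6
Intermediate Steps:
a(p) = -⅒
(a(11) + (49 - 12)*((-20 - 1*40) + 5))² = (-⅒ + (49 - 12)*((-20 - 1*40) + 5))² = (-⅒ + 37*((-20 - 40) + 5))² = (-⅒ + 37*(-60 + 5))² = (-⅒ + 37*(-55))² = (-⅒ - 2035)² = (-20351/10)² = 414163201/100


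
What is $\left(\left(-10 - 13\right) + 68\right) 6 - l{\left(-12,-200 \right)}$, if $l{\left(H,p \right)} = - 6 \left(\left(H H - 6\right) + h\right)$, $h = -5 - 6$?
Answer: $1032$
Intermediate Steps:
$h = -11$ ($h = -5 - 6 = -11$)
$l{\left(H,p \right)} = 102 - 6 H^{2}$ ($l{\left(H,p \right)} = - 6 \left(\left(H H - 6\right) - 11\right) = - 6 \left(\left(H^{2} - 6\right) - 11\right) = - 6 \left(\left(-6 + H^{2}\right) - 11\right) = - 6 \left(-17 + H^{2}\right) = 102 - 6 H^{2}$)
$\left(\left(-10 - 13\right) + 68\right) 6 - l{\left(-12,-200 \right)} = \left(\left(-10 - 13\right) + 68\right) 6 - \left(102 - 6 \left(-12\right)^{2}\right) = \left(-23 + 68\right) 6 - \left(102 - 864\right) = 45 \cdot 6 - \left(102 - 864\right) = 270 - -762 = 270 + 762 = 1032$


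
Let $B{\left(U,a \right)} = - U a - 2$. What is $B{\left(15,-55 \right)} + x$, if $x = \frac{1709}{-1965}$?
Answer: $\frac{1615486}{1965} \approx 822.13$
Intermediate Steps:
$B{\left(U,a \right)} = -2 - U a$ ($B{\left(U,a \right)} = - U a - 2 = -2 - U a$)
$x = - \frac{1709}{1965}$ ($x = 1709 \left(- \frac{1}{1965}\right) = - \frac{1709}{1965} \approx -0.86972$)
$B{\left(15,-55 \right)} + x = \left(-2 - 15 \left(-55\right)\right) - \frac{1709}{1965} = \left(-2 + 825\right) - \frac{1709}{1965} = 823 - \frac{1709}{1965} = \frac{1615486}{1965}$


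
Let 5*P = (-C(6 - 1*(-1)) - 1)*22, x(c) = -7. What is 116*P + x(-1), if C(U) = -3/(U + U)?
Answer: -14281/35 ≈ -408.03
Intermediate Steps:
C(U) = -3/(2*U) (C(U) = -3*1/(2*U) = -3/(2*U))
P = -121/35 (P = ((-(-3)/(2*(6 - 1*(-1))) - 1)*22)/5 = ((-(-3)/(2*(6 + 1)) - 1)*22)/5 = ((-(-3)/(2*7) - 1)*22)/5 = ((-1*(-3/14) - 1)*22)/5 = ((3/14 - 1)*22)/5 = (-11/14*22)/5 = (1/5)*(-121/7) = -121/35 ≈ -3.4571)
116*P + x(-1) = 116*(-121/35) - 7 = -14036/35 - 7 = -14281/35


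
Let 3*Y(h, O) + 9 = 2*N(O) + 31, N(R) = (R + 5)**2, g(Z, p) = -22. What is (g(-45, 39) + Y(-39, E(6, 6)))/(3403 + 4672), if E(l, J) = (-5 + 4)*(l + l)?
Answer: 18/8075 ≈ 0.0022291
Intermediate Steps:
E(l, J) = -2*l
N(R) = (5 + R)**2
Y(h, O) = 22/3 + 2*(5 + O)**2/3 (Y(h, O) = -3 + (2*(5 + O)**2 + 31)/3 = -3 + (31 + 2*(5 + O)**2)/3 = -3 + (31/3 + 2*(5 + O)**2/3) = 22/3 + 2*(5 + O)**2/3)
(g(-45, 39) + Y(-39, E(6, 6)))/(3403 + 4672) = (-22 + (22/3 + 2*(5 - 2*6)**2/3))/(3403 + 4672) = (-22 + (22/3 + 2*(5 - 12)**2/3))/8075 = (-22 + (22/3 + (2/3)*(-7)**2))*(1/8075) = (-22 + (22/3 + (2/3)*49))*(1/8075) = (-22 + (22/3 + 98/3))*(1/8075) = (-22 + 40)*(1/8075) = 18*(1/8075) = 18/8075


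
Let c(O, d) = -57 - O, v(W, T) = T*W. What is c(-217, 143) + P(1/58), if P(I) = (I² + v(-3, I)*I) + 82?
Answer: 407043/1682 ≈ 242.00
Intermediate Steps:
P(I) = 82 - 2*I² (P(I) = (I² + (I*(-3))*I) + 82 = (I² + (-3*I)*I) + 82 = (I² - 3*I²) + 82 = -2*I² + 82 = 82 - 2*I²)
c(-217, 143) + P(1/58) = (-57 - 1*(-217)) + (82 - 2*(1/58)²) = (-57 + 217) + (82 - 2*(1/58)²) = 160 + (82 - 2*1/3364) = 160 + (82 - 1/1682) = 160 + 137923/1682 = 407043/1682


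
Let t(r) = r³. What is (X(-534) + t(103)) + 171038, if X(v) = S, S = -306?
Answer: 1263459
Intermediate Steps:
X(v) = -306
(X(-534) + t(103)) + 171038 = (-306 + 103³) + 171038 = (-306 + 1092727) + 171038 = 1092421 + 171038 = 1263459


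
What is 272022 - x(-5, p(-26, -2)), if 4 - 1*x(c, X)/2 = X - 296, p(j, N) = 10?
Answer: 271442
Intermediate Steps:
x(c, X) = 600 - 2*X (x(c, X) = 8 - 2*(X - 296) = 8 - 2*(-296 + X) = 8 + (592 - 2*X) = 600 - 2*X)
272022 - x(-5, p(-26, -2)) = 272022 - (600 - 2*10) = 272022 - (600 - 20) = 272022 - 1*580 = 272022 - 580 = 271442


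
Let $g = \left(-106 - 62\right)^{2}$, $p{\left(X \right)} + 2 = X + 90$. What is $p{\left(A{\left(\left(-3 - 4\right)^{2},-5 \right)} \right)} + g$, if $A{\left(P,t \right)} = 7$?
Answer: $28319$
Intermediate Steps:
$p{\left(X \right)} = 88 + X$ ($p{\left(X \right)} = -2 + \left(X + 90\right) = -2 + \left(90 + X\right) = 88 + X$)
$g = 28224$ ($g = \left(-168\right)^{2} = 28224$)
$p{\left(A{\left(\left(-3 - 4\right)^{2},-5 \right)} \right)} + g = \left(88 + 7\right) + 28224 = 95 + 28224 = 28319$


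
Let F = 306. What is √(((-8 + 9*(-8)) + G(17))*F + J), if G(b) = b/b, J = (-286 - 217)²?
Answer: √228835 ≈ 478.37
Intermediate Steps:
J = 253009 (J = (-503)² = 253009)
G(b) = 1
√(((-8 + 9*(-8)) + G(17))*F + J) = √(((-8 + 9*(-8)) + 1)*306 + 253009) = √(((-8 - 72) + 1)*306 + 253009) = √((-80 + 1)*306 + 253009) = √(-79*306 + 253009) = √(-24174 + 253009) = √228835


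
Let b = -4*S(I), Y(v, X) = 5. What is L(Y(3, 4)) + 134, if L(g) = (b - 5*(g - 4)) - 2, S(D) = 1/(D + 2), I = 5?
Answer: 885/7 ≈ 126.43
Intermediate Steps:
S(D) = 1/(2 + D)
b = -4/7 (b = -4/(2 + 5) = -4/7 ≈ -0.57143)
L(g) = 122/7 - 5*g (L(g) = (-4/7 - 5*(g - 4)) - 2 = (-4/7 - 5*(-4 + g)) - 2 = (-4/7 + (20 - 5*g)) - 2 = (136/7 - 5*g) - 2 = 122/7 - 5*g)
L(Y(3, 4)) + 134 = (122/7 - 5*5) + 134 = (122/7 - 25) + 134 = -53/7 + 134 = 885/7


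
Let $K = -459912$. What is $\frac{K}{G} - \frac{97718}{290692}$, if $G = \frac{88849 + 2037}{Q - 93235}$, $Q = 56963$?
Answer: $\frac{1212323537895535}{6604958278} \approx 1.8355 \cdot 10^{5}$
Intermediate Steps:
$G = - \frac{45443}{18136}$ ($G = \frac{88849 + 2037}{56963 - 93235} = \frac{90886}{-36272} = 90886 \left(- \frac{1}{36272}\right) = - \frac{45443}{18136} \approx -2.5057$)
$\frac{K}{G} - \frac{97718}{290692} = - \frac{459912}{- \frac{45443}{18136}} - \frac{97718}{290692} = \left(-459912\right) \left(- \frac{18136}{45443}\right) - \frac{48859}{145346} = \frac{8340964032}{45443} - \frac{48859}{145346} = \frac{1212323537895535}{6604958278}$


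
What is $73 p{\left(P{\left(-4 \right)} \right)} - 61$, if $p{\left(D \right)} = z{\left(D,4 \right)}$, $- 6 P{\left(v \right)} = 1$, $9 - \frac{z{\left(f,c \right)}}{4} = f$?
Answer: $\frac{7847}{3} \approx 2615.7$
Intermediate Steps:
$z{\left(f,c \right)} = 36 - 4 f$
$P{\left(v \right)} = - \frac{1}{6}$ ($P{\left(v \right)} = \left(- \frac{1}{6}\right) 1 = - \frac{1}{6}$)
$p{\left(D \right)} = 36 - 4 D$
$73 p{\left(P{\left(-4 \right)} \right)} - 61 = 73 \left(36 - - \frac{2}{3}\right) - 61 = 73 \left(36 + \frac{2}{3}\right) - 61 = 73 \cdot \frac{110}{3} - 61 = \frac{8030}{3} - 61 = \frac{7847}{3}$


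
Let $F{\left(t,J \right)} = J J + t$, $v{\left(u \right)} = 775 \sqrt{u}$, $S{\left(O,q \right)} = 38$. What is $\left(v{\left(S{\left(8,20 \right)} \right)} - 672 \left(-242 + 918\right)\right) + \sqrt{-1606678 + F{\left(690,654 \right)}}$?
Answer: $-454272 + 775 \sqrt{38} + 4 i \sqrt{73642} \approx -4.4949 \cdot 10^{5} + 1085.5 i$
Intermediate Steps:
$F{\left(t,J \right)} = t + J^{2}$ ($F{\left(t,J \right)} = J^{2} + t = t + J^{2}$)
$\left(v{\left(S{\left(8,20 \right)} \right)} - 672 \left(-242 + 918\right)\right) + \sqrt{-1606678 + F{\left(690,654 \right)}} = \left(775 \sqrt{38} - 672 \left(-242 + 918\right)\right) + \sqrt{-1606678 + \left(690 + 654^{2}\right)} = \left(775 \sqrt{38} - 454272\right) + \sqrt{-1606678 + \left(690 + 427716\right)} = \left(775 \sqrt{38} - 454272\right) + \sqrt{-1606678 + 428406} = \left(-454272 + 775 \sqrt{38}\right) + \sqrt{-1178272} = \left(-454272 + 775 \sqrt{38}\right) + 4 i \sqrt{73642} = -454272 + 775 \sqrt{38} + 4 i \sqrt{73642}$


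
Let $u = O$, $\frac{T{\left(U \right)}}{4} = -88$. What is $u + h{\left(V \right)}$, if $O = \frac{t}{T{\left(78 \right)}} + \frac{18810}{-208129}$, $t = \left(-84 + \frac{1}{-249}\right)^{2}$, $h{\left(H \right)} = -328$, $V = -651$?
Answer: $- \frac{1581339323997625}{4542280557408} \approx -348.14$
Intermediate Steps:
$T{\left(U \right)} = -352$ ($T{\left(U \right)} = 4 \left(-88\right) = -352$)
$t = \frac{437520889}{62001}$ ($t = \left(-84 - \frac{1}{249}\right)^{2} = \left(- \frac{20917}{249}\right)^{2} = \frac{437520889}{62001} \approx 7056.7$)
$O = - \frac{91471301167801}{4542280557408}$ ($O = \frac{437520889}{62001 \left(-352\right)} + \frac{18810}{-208129} = \frac{437520889}{62001} \left(- \frac{1}{352}\right) + 18810 \left(- \frac{1}{208129}\right) = - \frac{437520889}{21824352} - \frac{18810}{208129} = - \frac{91471301167801}{4542280557408} \approx -20.138$)
$u = - \frac{91471301167801}{4542280557408} \approx -20.138$
$u + h{\left(V \right)} = - \frac{91471301167801}{4542280557408} - 328 = - \frac{1581339323997625}{4542280557408}$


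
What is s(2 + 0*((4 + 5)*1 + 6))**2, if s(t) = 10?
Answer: 100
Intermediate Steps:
s(2 + 0*((4 + 5)*1 + 6))**2 = 10**2 = 100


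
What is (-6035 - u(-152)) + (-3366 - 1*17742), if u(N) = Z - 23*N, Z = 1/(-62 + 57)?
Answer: -153194/5 ≈ -30639.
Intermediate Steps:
Z = -⅕ (Z = 1/(-5) = -⅕ ≈ -0.20000)
u(N) = -⅕ - 23*N
(-6035 - u(-152)) + (-3366 - 1*17742) = (-6035 - (-⅕ - 23*(-152))) + (-3366 - 1*17742) = (-6035 - (-⅕ + 3496)) + (-3366 - 17742) = (-6035 - 1*17479/5) - 21108 = (-6035 - 17479/5) - 21108 = -47654/5 - 21108 = -153194/5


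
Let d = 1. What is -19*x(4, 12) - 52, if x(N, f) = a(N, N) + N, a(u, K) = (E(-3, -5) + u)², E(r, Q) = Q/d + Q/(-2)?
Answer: -683/4 ≈ -170.75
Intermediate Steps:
E(r, Q) = Q/2 (E(r, Q) = Q/1 + Q/(-2) = Q*1 + Q*(-½) = Q - Q/2 = Q/2)
a(u, K) = (-5/2 + u)² (a(u, K) = ((½)*(-5) + u)² = (-5/2 + u)²)
x(N, f) = N + (-5 + 2*N)²/4 (x(N, f) = (-5 + 2*N)²/4 + N = N + (-5 + 2*N)²/4)
-19*x(4, 12) - 52 = -19*(25/4 + 4² - 4*4) - 52 = -19*(25/4 + 16 - 16) - 52 = -19*25/4 - 52 = -475/4 - 52 = -683/4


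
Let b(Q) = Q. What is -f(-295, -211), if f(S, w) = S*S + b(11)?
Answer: -87036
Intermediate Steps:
f(S, w) = 11 + S² (f(S, w) = S*S + 11 = S² + 11 = 11 + S²)
-f(-295, -211) = -(11 + (-295)²) = -(11 + 87025) = -1*87036 = -87036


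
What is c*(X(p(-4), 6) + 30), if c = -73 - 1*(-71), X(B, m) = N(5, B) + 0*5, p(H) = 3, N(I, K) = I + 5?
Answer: -80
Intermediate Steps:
N(I, K) = 5 + I
X(B, m) = 10 (X(B, m) = (5 + 5) + 0*5 = 10 + 0 = 10)
c = -2 (c = -73 + 71 = -2)
c*(X(p(-4), 6) + 30) = -2*(10 + 30) = -2*40 = -80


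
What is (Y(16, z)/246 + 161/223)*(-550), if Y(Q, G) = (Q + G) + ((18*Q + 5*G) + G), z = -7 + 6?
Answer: -9701725/9143 ≈ -1061.1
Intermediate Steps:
z = -1
Y(Q, G) = 7*G + 19*Q (Y(Q, G) = (G + Q) + ((5*G + 18*Q) + G) = (G + Q) + (6*G + 18*Q) = 7*G + 19*Q)
(Y(16, z)/246 + 161/223)*(-550) = ((7*(-1) + 19*16)/246 + 161/223)*(-550) = ((-7 + 304)*(1/246) + 161*(1/223))*(-550) = (297*(1/246) + 161/223)*(-550) = (99/82 + 161/223)*(-550) = (35279/18286)*(-550) = -9701725/9143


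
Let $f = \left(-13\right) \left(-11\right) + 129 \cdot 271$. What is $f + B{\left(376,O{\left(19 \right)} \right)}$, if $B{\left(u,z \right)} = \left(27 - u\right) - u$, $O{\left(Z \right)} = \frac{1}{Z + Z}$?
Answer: $34377$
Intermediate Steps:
$O{\left(Z \right)} = \frac{1}{2 Z}$
$B{\left(u,z \right)} = 27 - 2 u$
$f = 35102$ ($f = 143 + 34959 = 35102$)
$f + B{\left(376,O{\left(19 \right)} \right)} = 35102 + \left(27 - 752\right) = 35102 - 725 = 34377$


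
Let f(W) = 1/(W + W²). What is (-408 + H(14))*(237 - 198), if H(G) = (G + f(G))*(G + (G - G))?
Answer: -41327/5 ≈ -8265.4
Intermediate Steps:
H(G) = G*(G + 1/(G*(1 + G))) (H(G) = (G + 1/(G*(1 + G)))*(G + (G - G)) = (G + 1/(G*(1 + G)))*(G + 0) = (G + 1/(G*(1 + G)))*G = G*(G + 1/(G*(1 + G))))
(-408 + H(14))*(237 - 198) = (-408 + (1 + 14²*(1 + 14))/(1 + 14))*(237 - 198) = (-408 + (1 + 196*15)/15)*39 = (-408 + (1 + 2940)/15)*39 = (-408 + (1/15)*2941)*39 = (-408 + 2941/15)*39 = -3179/15*39 = -41327/5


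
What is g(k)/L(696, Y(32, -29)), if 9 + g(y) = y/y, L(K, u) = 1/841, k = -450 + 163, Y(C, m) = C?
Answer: -6728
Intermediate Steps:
k = -287
L(K, u) = 1/841
g(y) = -8 (g(y) = -9 + y/y = -9 + 1 = -8)
g(k)/L(696, Y(32, -29)) = -8/1/841 = -8*841 = -6728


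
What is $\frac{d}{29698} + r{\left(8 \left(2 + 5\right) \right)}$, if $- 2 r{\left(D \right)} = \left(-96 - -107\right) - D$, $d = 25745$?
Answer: $\frac{346975}{14849} \approx 23.367$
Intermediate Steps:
$r{\left(D \right)} = - \frac{11}{2} + \frac{D}{2}$ ($r{\left(D \right)} = - \frac{\left(-96 - -107\right) - D}{2} = - \frac{\left(-96 + 107\right) - D}{2} = - \frac{11 - D}{2} = - \frac{11}{2} + \frac{D}{2}$)
$\frac{d}{29698} + r{\left(8 \left(2 + 5\right) \right)} = \frac{25745}{29698} - \left(\frac{11}{2} - \frac{8 \left(2 + 5\right)}{2}\right) = 25745 \cdot \frac{1}{29698} - \left(\frac{11}{2} - \frac{8 \cdot 7}{2}\right) = \frac{25745}{29698} + \left(- \frac{11}{2} + \frac{1}{2} \cdot 56\right) = \frac{25745}{29698} + \left(- \frac{11}{2} + 28\right) = \frac{25745}{29698} + \frac{45}{2} = \frac{346975}{14849}$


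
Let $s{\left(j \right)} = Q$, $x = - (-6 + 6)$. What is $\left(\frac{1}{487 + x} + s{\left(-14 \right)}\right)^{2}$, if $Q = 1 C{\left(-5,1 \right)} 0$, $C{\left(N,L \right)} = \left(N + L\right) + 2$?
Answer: $\frac{1}{237169} \approx 4.2164 \cdot 10^{-6}$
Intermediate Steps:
$C{\left(N,L \right)} = 2 + L + N$ ($C{\left(N,L \right)} = \left(L + N\right) + 2 = 2 + L + N$)
$x = 0$ ($x = \left(-1\right) 0 = 0$)
$Q = 0$ ($Q = 1 \left(2 + 1 - 5\right) 0 = 1 \left(-2\right) 0 = \left(-2\right) 0 = 0$)
$s{\left(j \right)} = 0$
$\left(\frac{1}{487 + x} + s{\left(-14 \right)}\right)^{2} = \left(\frac{1}{487 + 0} + 0\right)^{2} = \left(\frac{1}{487} + 0\right)^{2} = \left(\frac{1}{487}\right)^{2} = \frac{1}{237169}$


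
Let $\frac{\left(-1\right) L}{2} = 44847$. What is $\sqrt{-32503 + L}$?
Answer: $i \sqrt{122197} \approx 349.57 i$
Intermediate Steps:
$L = -89694$ ($L = \left(-2\right) 44847 = -89694$)
$\sqrt{-32503 + L} = \sqrt{-32503 - 89694} = \sqrt{-122197} = i \sqrt{122197}$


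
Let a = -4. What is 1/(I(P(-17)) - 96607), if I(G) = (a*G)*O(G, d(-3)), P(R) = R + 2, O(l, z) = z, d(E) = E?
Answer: -1/96787 ≈ -1.0332e-5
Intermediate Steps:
P(R) = 2 + R
I(G) = 12*G (I(G) = -4*G*(-3) = 12*G)
1/(I(P(-17)) - 96607) = 1/(12*(2 - 17) - 96607) = 1/(12*(-15) - 96607) = 1/(-180 - 96607) = 1/(-96787) = -1/96787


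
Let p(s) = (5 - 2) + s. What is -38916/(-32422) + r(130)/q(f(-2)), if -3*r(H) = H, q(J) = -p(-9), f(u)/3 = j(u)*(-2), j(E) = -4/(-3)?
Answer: -878593/145899 ≈ -6.0219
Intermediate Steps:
p(s) = 3 + s
j(E) = 4/3 (j(E) = -4*(-⅓) = 4/3)
f(u) = -8 (f(u) = 3*((4/3)*(-2)) = 3*(-8/3) = -8)
q(J) = 6 (q(J) = -(3 - 9) = -1*(-6) = 6)
r(H) = -H/3
-38916/(-32422) + r(130)/q(f(-2)) = -38916/(-32422) - ⅓*130/6 = -38916*(-1/32422) - 130/3*⅙ = 19458/16211 - 65/9 = -878593/145899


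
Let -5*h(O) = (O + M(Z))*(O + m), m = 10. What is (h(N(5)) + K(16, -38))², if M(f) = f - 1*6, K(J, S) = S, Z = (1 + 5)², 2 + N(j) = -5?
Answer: 67081/25 ≈ 2683.2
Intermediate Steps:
N(j) = -7 (N(j) = -2 - 5 = -7)
Z = 36 (Z = 6² = 36)
M(f) = -6 + f (M(f) = f - 6 = -6 + f)
h(O) = -(10 + O)*(30 + O)/5 (h(O) = -(O + (-6 + 36))*(O + 10)/5 = -(O + 30)*(10 + O)/5 = -(30 + O)*(10 + O)/5 = -(10 + O)*(30 + O)/5)
(h(N(5)) + K(16, -38))² = ((-60 - 8*(-7) - ⅕*(-7)²) - 38)² = ((-60 + 56 - ⅕*49) - 38)² = ((-60 + 56 - 49/5) - 38)² = (-69/5 - 38)² = (-259/5)² = 67081/25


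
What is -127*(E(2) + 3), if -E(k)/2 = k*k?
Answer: 635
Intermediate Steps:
E(k) = -2*k**2 (E(k) = -2*k*k = -2*k**2)
-127*(E(2) + 3) = -127*(-2*2**2 + 3) = -127*(-2*4 + 3) = -127*(-8 + 3) = -127*(-5) = 635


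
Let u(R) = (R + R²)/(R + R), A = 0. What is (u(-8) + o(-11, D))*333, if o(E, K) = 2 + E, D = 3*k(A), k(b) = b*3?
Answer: -8325/2 ≈ -4162.5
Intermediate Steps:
k(b) = 3*b
u(R) = (R + R²)/(2*R) (u(R) = (R + R²)/((2*R)) = (R + R²)*(1/(2*R)) = (R + R²)/(2*R))
D = 0 (D = 3*(3*0) = 3*0 = 0)
(u(-8) + o(-11, D))*333 = ((½ + (½)*(-8)) + (2 - 11))*333 = ((½ - 4) - 9)*333 = (-7/2 - 9)*333 = -25/2*333 = -8325/2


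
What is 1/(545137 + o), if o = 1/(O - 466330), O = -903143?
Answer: 1369473/746550402800 ≈ 1.8344e-6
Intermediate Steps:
o = -1/1369473 (o = 1/(-903143 - 466330) = 1/(-1369473) = -1/1369473 ≈ -7.3021e-7)
1/(545137 + o) = 1/(545137 - 1/1369473) = 1/(746550402800/1369473) = 1369473/746550402800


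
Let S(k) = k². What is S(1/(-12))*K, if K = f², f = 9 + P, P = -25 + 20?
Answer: ⅑ ≈ 0.11111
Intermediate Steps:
P = -5
f = 4 (f = 9 - 5 = 4)
K = 16 (K = 4² = 16)
S(1/(-12))*K = (1/(-12))²*16 = (-1/12)²*16 = (1/144)*16 = ⅑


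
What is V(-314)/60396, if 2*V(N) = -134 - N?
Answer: 15/10066 ≈ 0.0014902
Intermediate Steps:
V(N) = -67 - N/2 (V(N) = (-134 - N)/2 = -67 - N/2)
V(-314)/60396 = (-67 - 1/2*(-314))/60396 = (-67 + 157)*(1/60396) = 90*(1/60396) = 15/10066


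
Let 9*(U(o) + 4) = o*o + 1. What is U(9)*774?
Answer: 3956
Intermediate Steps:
U(o) = -35/9 + o²/9 (U(o) = -4 + (o*o + 1)/9 = -4 + (o² + 1)/9 = -4 + (1 + o²)/9 = -4 + (⅑ + o²/9) = -35/9 + o²/9)
U(9)*774 = (-35/9 + (⅑)*9²)*774 = (-35/9 + (⅑)*81)*774 = (-35/9 + 9)*774 = (46/9)*774 = 3956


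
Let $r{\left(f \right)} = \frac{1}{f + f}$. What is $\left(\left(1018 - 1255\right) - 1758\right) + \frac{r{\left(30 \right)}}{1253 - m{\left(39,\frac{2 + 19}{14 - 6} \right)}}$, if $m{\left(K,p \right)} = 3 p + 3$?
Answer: $- \frac{297364723}{149055} \approx -1995.0$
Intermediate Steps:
$m{\left(K,p \right)} = 3 + 3 p$
$r{\left(f \right)} = \frac{1}{2 f}$
$\left(\left(1018 - 1255\right) - 1758\right) + \frac{r{\left(30 \right)}}{1253 - m{\left(39,\frac{2 + 19}{14 - 6} \right)}} = \left(\left(1018 - 1255\right) - 1758\right) + \frac{\frac{1}{2} \cdot \frac{1}{30}}{1253 - \left(3 + 3 \frac{2 + 19}{14 - 6}\right)} = \left(\left(1018 - 1255\right) - 1758\right) + \frac{\frac{1}{2} \cdot \frac{1}{30}}{1253 - \left(3 + 3 \cdot \frac{21}{8}\right)} = \left(-237 - 1758\right) + \frac{1}{60 \left(1253 - \left(3 + 3 \cdot 21 \cdot \frac{1}{8}\right)\right)} = -1995 + \frac{1}{60 \left(1253 - \left(3 + 3 \cdot \frac{21}{8}\right)\right)} = -1995 + \frac{1}{60 \left(1253 - \left(3 + \frac{63}{8}\right)\right)} = -1995 + \frac{1}{60 \left(1253 - \frac{87}{8}\right)} = -1995 + \frac{1}{60 \cdot \frac{9937}{8}} = -1995 + \frac{1}{60} \cdot \frac{8}{9937} = -1995 + \frac{2}{149055} = - \frac{297364723}{149055}$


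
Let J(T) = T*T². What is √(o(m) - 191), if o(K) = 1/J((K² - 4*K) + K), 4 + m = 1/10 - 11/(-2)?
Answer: I*√469815934/1568 ≈ 13.823*I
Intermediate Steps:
m = 8/5 (m = -4 + (1/10 - 11/(-2)) = -4 + (1*(⅒) - 11*(-½)) = -4 + (⅒ + 11/2) = -4 + 28/5 = 8/5 ≈ 1.6000)
J(T) = T³
o(K) = (K² - 3*K)⁻³ (o(K) = 1/(((K² - 4*K) + K)³) = 1/((K² - 3*K)³) = (K² - 3*K)⁻³)
√(o(m) - 191) = √(1/((8/5)³*(-3 + 8/5)³) - 191) = √(125/(512*(-7/5)³) - 191) = √((125/512)*(-125/343) - 191) = √(-15625/175616 - 191) = √(-33558281/175616) = I*√469815934/1568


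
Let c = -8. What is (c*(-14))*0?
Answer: 0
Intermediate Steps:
(c*(-14))*0 = -8*(-14)*0 = 112*0 = 0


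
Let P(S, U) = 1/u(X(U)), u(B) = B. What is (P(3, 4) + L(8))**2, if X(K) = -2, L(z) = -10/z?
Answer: 49/16 ≈ 3.0625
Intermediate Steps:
P(S, U) = -1/2 (P(S, U) = 1/(-2) = -1/2)
(P(3, 4) + L(8))**2 = (-1/2 - 10/8)**2 = (-1/2 - 10*1/8)**2 = (-1/2 - 5/4)**2 = (-7/4)**2 = 49/16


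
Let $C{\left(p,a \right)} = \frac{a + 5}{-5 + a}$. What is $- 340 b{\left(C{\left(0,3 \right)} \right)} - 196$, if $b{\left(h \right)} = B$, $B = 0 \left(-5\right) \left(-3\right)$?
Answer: $-196$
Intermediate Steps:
$C{\left(p,a \right)} = \frac{5 + a}{-5 + a}$
$B = 0$ ($B = 0 \left(-3\right) = 0$)
$b{\left(h \right)} = 0$
$- 340 b{\left(C{\left(0,3 \right)} \right)} - 196 = \left(-340\right) 0 - 196 = 0 - 196 = -196$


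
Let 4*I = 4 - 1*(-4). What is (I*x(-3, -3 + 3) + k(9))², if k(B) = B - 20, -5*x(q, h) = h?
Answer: 121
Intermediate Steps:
x(q, h) = -h/5
k(B) = -20 + B
I = 2 (I = (4 - 1*(-4))/4 = (4 + 4)/4 = (¼)*8 = 2)
(I*x(-3, -3 + 3) + k(9))² = (2*(-(-3 + 3)/5) + (-20 + 9))² = (2*(-⅕*0) - 11)² = (2*0 - 11)² = (0 - 11)² = (-11)² = 121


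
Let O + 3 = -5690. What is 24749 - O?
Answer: 30442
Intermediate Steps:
O = -5693 (O = -3 - 5690 = -5693)
24749 - O = 24749 - 1*(-5693) = 24749 + 5693 = 30442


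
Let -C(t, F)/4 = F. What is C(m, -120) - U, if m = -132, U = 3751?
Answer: -3271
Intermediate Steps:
C(t, F) = -4*F
C(m, -120) - U = -4*(-120) - 1*3751 = 480 - 3751 = -3271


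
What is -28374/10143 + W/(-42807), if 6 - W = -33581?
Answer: -57602917/16081163 ≈ -3.5820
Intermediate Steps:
W = 33587 (W = 6 - 1*(-33581) = 6 + 33581 = 33587)
-28374/10143 + W/(-42807) = -28374/10143 + 33587/(-42807) = -28374*1/10143 + 33587*(-1/42807) = -9458/3381 - 33587/42807 = -57602917/16081163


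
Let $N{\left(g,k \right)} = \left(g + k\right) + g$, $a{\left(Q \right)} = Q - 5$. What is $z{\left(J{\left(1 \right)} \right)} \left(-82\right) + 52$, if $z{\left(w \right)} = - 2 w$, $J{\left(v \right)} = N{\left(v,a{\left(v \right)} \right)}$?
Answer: $-276$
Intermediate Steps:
$a{\left(Q \right)} = -5 + Q$
$N{\left(g,k \right)} = k + 2 g$
$J{\left(v \right)} = -5 + 3 v$ ($J{\left(v \right)} = \left(-5 + v\right) + 2 v = -5 + 3 v$)
$z{\left(J{\left(1 \right)} \right)} \left(-82\right) + 52 = - 2 \left(-5 + 3 \cdot 1\right) \left(-82\right) + 52 = - 2 \left(-5 + 3\right) \left(-82\right) + 52 = \left(-2\right) \left(-2\right) \left(-82\right) + 52 = 4 \left(-82\right) + 52 = -328 + 52 = -276$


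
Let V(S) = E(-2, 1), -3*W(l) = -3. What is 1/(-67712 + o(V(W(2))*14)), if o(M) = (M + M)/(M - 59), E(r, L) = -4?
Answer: -115/7786768 ≈ -1.4769e-5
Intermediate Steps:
W(l) = 1 (W(l) = -⅓*(-3) = 1)
V(S) = -4
o(M) = 2*M/(-59 + M) (o(M) = (2*M)/(-59 + M) = 2*M/(-59 + M))
1/(-67712 + o(V(W(2))*14)) = 1/(-67712 + 2*(-4*14)/(-59 - 4*14)) = 1/(-67712 + 2*(-56)/(-59 - 56)) = 1/(-67712 + 2*(-56)/(-115)) = 1/(-67712 + 2*(-56)*(-1/115)) = 1/(-67712 + 112/115) = 1/(-7786768/115) = -115/7786768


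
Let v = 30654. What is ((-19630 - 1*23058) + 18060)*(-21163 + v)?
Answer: -233744348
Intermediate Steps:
((-19630 - 1*23058) + 18060)*(-21163 + v) = ((-19630 - 1*23058) + 18060)*(-21163 + 30654) = ((-19630 - 23058) + 18060)*9491 = (-42688 + 18060)*9491 = -24628*9491 = -233744348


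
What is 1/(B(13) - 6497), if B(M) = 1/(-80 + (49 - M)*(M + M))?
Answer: -856/5561431 ≈ -0.00015392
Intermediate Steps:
B(M) = 1/(-80 + 2*M*(49 - M)) (B(M) = 1/(-80 + (49 - M)*(2*M)) = 1/(-80 + 2*M*(49 - M)))
1/(B(13) - 6497) = 1/(-1/(80 - 98*13 + 2*13²) - 6497) = 1/(-1/(80 - 1274 + 2*169) - 6497) = 1/(-1/(80 - 1274 + 338) - 6497) = 1/(-1/(-856) - 6497) = 1/(-1*(-1/856) - 6497) = 1/(1/856 - 6497) = 1/(-5561431/856) = -856/5561431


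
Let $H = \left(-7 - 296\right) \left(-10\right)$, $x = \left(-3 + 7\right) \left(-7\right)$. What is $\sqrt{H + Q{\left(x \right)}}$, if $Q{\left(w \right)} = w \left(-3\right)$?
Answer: $3 \sqrt{346} \approx 55.803$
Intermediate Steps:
$x = -28$ ($x = 4 \left(-7\right) = -28$)
$Q{\left(w \right)} = - 3 w$
$H = 3030$ ($H = \left(-303\right) \left(-10\right) = 3030$)
$\sqrt{H + Q{\left(x \right)}} = \sqrt{3030 - -84} = \sqrt{3030 + 84} = \sqrt{3114} = 3 \sqrt{346}$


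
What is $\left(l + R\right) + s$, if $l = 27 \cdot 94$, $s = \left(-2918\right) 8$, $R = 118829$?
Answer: $98023$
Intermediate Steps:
$s = -23344$
$l = 2538$
$\left(l + R\right) + s = \left(2538 + 118829\right) - 23344 = 121367 - 23344 = 98023$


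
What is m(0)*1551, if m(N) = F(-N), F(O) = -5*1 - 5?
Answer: -15510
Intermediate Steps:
F(O) = -10 (F(O) = -5 - 5 = -10)
m(N) = -10
m(0)*1551 = -10*1551 = -15510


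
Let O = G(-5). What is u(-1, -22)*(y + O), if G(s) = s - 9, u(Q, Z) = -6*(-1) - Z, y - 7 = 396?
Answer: 10892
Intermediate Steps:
y = 403 (y = 7 + 396 = 403)
u(Q, Z) = 6 - Z
G(s) = -9 + s
O = -14 (O = -9 - 5 = -14)
u(-1, -22)*(y + O) = (6 - 1*(-22))*(403 - 14) = (6 + 22)*389 = 28*389 = 10892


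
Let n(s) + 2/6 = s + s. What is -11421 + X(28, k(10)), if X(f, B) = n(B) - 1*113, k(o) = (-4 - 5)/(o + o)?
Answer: -346057/30 ≈ -11535.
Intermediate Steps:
n(s) = -1/3 + 2*s (n(s) = -1/3 + (s + s) = -1/3 + 2*s)
k(o) = -9/(2*o) (k(o) = -9*1/(2*o) = -9/(2*o))
X(f, B) = -340/3 + 2*B (X(f, B) = (-1/3 + 2*B) - 1*113 = (-1/3 + 2*B) - 113 = -340/3 + 2*B)
-11421 + X(28, k(10)) = -11421 + (-340/3 + 2*(-9/2/10)) = -11421 + (-340/3 + 2*(-9/2*1/10)) = -11421 + (-340/3 + 2*(-9/20)) = -11421 + (-340/3 - 9/10) = -11421 - 3427/30 = -346057/30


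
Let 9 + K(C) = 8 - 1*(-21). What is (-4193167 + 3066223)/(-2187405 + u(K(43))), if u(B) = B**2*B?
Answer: 1126944/2179405 ≈ 0.51709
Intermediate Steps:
K(C) = 20 (K(C) = -9 + (8 - 1*(-21)) = -9 + (8 + 21) = -9 + 29 = 20)
u(B) = B**3
(-4193167 + 3066223)/(-2187405 + u(K(43))) = (-4193167 + 3066223)/(-2187405 + 20**3) = -1126944/(-2187405 + 8000) = -1126944/(-2179405) = -1126944*(-1/2179405) = 1126944/2179405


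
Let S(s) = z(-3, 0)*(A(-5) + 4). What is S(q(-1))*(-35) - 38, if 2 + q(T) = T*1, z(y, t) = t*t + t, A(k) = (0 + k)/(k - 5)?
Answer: -38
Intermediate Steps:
A(k) = k/(-5 + k)
z(y, t) = t + t² (z(y, t) = t² + t = t + t²)
q(T) = -2 + T (q(T) = -2 + T*1 = -2 + T)
S(s) = 0 (S(s) = (0*(1 + 0))*(-5/(-5 - 5) + 4) = (0*1)*(-5/(-10) + 4) = 0*(-5*(-⅒) + 4) = 0*(½ + 4) = 0*(9/2) = 0)
S(q(-1))*(-35) - 38 = 0*(-35) - 38 = 0 - 38 = -38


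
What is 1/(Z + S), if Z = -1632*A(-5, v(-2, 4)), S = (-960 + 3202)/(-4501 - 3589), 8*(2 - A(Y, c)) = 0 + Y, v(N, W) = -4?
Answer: -4045/17329901 ≈ -0.00023341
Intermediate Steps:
A(Y, c) = 2 - Y/8 (A(Y, c) = 2 - (0 + Y)/8 = 2 - Y/8)
S = -1121/4045 (S = 2242/(-8090) = 2242*(-1/8090) = -1121/4045 ≈ -0.27713)
Z = -4284 (Z = -1632*(2 - ⅛*(-5)) = -1632*(2 + 5/8) = -1632*21/8 = -4284)
1/(Z + S) = 1/(-4284 - 1121/4045) = 1/(-17329901/4045) = -4045/17329901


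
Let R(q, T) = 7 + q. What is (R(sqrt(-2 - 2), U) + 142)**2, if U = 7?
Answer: 22197 + 596*I ≈ 22197.0 + 596.0*I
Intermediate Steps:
(R(sqrt(-2 - 2), U) + 142)**2 = ((7 + sqrt(-2 - 2)) + 142)**2 = ((7 + sqrt(-4)) + 142)**2 = ((7 + 2*I) + 142)**2 = (149 + 2*I)**2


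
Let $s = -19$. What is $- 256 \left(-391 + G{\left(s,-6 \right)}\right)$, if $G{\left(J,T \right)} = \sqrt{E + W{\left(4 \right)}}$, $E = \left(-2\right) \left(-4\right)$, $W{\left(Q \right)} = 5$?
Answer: $100096 - 256 \sqrt{13} \approx 99173.0$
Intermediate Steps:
$E = 8$
$G{\left(J,T \right)} = \sqrt{13}$ ($G{\left(J,T \right)} = \sqrt{8 + 5} = \sqrt{13}$)
$- 256 \left(-391 + G{\left(s,-6 \right)}\right) = - 256 \left(-391 + \sqrt{13}\right) = 100096 - 256 \sqrt{13}$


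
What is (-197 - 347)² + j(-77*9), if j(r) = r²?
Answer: 776185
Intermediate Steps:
(-197 - 347)² + j(-77*9) = (-197 - 347)² + (-77*9)² = (-544)² + (-693)² = 295936 + 480249 = 776185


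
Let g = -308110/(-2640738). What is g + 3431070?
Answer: 4530278618885/1320369 ≈ 3.4311e+6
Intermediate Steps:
g = 154055/1320369 (g = -308110*(-1/2640738) = 154055/1320369 ≈ 0.11668)
g + 3431070 = 154055/1320369 + 3431070 = 4530278618885/1320369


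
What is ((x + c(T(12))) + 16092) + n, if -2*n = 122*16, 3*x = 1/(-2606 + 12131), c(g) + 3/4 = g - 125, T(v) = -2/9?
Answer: 1713360179/114300 ≈ 14990.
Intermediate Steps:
T(v) = -2/9 (T(v) = -2*⅑ = -2/9)
c(g) = -503/4 + g (c(g) = -¾ + (g - 125) = -¾ + (-125 + g) = -503/4 + g)
x = 1/28575 (x = 1/(3*(-2606 + 12131)) = (⅓)/9525 = (⅓)*(1/9525) = 1/28575 ≈ 3.4996e-5)
n = -976 (n = -61*16 = -½*1952 = -976)
((x + c(T(12))) + 16092) + n = ((1/28575 + (-503/4 - 2/9)) + 16092) - 976 = ((1/28575 - 4535/36) + 16092) - 976 = (-14398621/114300 + 16092) - 976 = 1824916979/114300 - 976 = 1713360179/114300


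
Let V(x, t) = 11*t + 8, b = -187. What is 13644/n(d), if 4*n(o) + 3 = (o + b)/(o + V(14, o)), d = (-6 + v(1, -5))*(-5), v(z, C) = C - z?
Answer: -39731328/2311 ≈ -17192.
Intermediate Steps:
d = 60 (d = (-6 + (-5 - 1*1))*(-5) = (-6 + (-5 - 1))*(-5) = (-6 - 6)*(-5) = -12*(-5) = 60)
V(x, t) = 8 + 11*t
n(o) = -¾ + (-187 + o)/(4*(8 + 12*o)) (n(o) = -¾ + ((o - 187)/(o + (8 + 11*o)))/4 = -¾ + ((-187 + o)/(8 + 12*o))/4 = -¾ + (-187 + o)/(4*(8 + 12*o)))
13644/n(d) = 13644/(((-211 - 35*60)/(16*(2 + 3*60)))) = 13644/(((-211 - 2100)/(16*(2 + 180)))) = 13644/(((1/16)*(-2311)/182)) = 13644/(((1/16)*(1/182)*(-2311))) = 13644/(-2311/2912) = 13644*(-2912/2311) = -39731328/2311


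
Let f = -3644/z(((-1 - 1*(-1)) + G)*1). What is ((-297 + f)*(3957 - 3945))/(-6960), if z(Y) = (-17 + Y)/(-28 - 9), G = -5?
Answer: 70681/6380 ≈ 11.079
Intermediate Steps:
z(Y) = 17/37 - Y/37 (z(Y) = (-17 + Y)/(-37) = (-17 + Y)*(-1/37) = 17/37 - Y/37)
f = -67414/11 (f = -3644/(17/37 - ((-1 - 1*(-1)) - 5)/37) = -3644/(17/37 - ((-1 + 1) - 5)/37) = -3644/(17/37 - (0 - 5)/37) = -3644/(17/37 - (-5)/37) = -3644/(17/37 - 1/37*(-5)) = -3644/(17/37 + 5/37) = -3644/22/37 = -3644*37/22 = -67414/11 ≈ -6128.5)
((-297 + f)*(3957 - 3945))/(-6960) = ((-297 - 67414/11)*(3957 - 3945))/(-6960) = -70681/11*12*(-1/6960) = -848172/11*(-1/6960) = 70681/6380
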